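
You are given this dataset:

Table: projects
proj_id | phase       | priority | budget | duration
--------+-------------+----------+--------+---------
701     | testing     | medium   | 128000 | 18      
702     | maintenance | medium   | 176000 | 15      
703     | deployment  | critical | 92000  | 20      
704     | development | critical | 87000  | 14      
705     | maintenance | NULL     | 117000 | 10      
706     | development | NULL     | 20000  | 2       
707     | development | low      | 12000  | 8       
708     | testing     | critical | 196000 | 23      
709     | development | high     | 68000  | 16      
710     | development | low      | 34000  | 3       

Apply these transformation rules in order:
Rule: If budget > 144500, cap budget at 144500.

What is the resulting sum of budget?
847000

Step 1: 2 records have budget > 144500
Step 2: These records originally summed to 372000
Step 3: After capping: 2 × 144500 = 289000
Step 4: Unaffected records sum: 558000
Step 5: Final sum = 289000 + 558000 = 847000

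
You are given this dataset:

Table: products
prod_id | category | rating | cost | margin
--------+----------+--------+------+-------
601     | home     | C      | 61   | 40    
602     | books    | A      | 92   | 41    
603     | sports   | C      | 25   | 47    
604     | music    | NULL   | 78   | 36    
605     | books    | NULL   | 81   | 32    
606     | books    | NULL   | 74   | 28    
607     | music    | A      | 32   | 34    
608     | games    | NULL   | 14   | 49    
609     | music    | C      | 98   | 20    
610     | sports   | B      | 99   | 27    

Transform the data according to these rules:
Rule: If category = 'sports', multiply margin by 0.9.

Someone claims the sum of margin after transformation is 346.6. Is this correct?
Yes, the result is correct.

Step 1: Calculate the correct sum after transformation
Step 2: Apply multiplier 0.9 to records where category = 'sports'
Step 3: Correct result = 346.6
Step 4: Claimed result = 346.6
Step 5: 346.6 = 346.6 ✓
Conclusion: The claimed result is correct.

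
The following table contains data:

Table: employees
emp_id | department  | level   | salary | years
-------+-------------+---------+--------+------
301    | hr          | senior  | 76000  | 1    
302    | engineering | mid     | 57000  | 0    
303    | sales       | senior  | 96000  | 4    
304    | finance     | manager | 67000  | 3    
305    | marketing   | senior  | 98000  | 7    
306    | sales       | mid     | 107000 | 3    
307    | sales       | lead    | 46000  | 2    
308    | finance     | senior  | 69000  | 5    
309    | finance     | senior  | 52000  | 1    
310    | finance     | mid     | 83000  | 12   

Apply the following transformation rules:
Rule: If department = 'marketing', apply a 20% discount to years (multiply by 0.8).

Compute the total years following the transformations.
36.6

Step 1: Records with department = 'marketing' have total years = 7
Step 2: Apply multiplier: 7 × 0.8 = 5.6
Step 3: Other records total: 31
Step 4: Final sum = 5.6 + 31 = 36.6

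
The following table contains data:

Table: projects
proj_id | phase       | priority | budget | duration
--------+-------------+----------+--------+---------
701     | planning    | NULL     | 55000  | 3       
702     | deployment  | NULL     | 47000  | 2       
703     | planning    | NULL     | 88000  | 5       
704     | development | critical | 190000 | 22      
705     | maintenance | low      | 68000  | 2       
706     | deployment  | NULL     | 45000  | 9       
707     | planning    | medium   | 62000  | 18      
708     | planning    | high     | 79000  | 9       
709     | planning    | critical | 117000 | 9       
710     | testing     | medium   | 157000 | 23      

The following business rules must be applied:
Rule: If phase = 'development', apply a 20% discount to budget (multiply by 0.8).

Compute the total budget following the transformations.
870000.0

Step 1: Records with phase = 'development' have total budget = 190000
Step 2: Apply multiplier: 190000 × 0.8 = 152000.0
Step 3: Other records total: 718000
Step 4: Final sum = 152000.0 + 718000 = 870000.0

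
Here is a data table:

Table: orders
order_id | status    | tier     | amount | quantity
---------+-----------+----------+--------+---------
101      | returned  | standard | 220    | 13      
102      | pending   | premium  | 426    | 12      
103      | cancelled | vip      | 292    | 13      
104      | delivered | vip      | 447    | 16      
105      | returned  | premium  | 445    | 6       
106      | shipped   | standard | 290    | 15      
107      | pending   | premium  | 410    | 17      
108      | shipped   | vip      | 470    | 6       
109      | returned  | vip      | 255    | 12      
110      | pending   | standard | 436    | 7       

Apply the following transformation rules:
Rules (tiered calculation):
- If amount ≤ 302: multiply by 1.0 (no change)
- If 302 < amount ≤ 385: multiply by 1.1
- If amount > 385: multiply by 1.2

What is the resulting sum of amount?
4217.8

Step 1: Tier 1 (amount ≤ 302): 4 records, sum = 1057 × 1.0 = 1057.0
Step 2: Tier 2 (302 < amount ≤ 385): 0 records, sum = 0 × 1.1 = 0.0
Step 3: Tier 3 (amount > 385): 6 records, sum = 2634 × 1.2 = 3160.8
Step 4: Final sum = 1057.0 + 0.0 + 3160.8 = 4217.8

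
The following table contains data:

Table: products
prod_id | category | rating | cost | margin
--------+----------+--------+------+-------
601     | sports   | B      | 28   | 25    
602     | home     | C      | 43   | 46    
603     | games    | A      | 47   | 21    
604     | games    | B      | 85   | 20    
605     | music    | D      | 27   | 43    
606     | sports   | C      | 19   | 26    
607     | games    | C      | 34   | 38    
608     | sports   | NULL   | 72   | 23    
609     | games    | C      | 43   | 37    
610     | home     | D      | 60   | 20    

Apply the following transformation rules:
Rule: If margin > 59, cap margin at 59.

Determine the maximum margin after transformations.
46

Step 1: Original maximum margin = 46
Step 2: Check cap of 59 against maximum
Step 3: No records exceed the cap (max 46 <= cap 59), so no capping applies
Step 4: Maximum after transformation = 46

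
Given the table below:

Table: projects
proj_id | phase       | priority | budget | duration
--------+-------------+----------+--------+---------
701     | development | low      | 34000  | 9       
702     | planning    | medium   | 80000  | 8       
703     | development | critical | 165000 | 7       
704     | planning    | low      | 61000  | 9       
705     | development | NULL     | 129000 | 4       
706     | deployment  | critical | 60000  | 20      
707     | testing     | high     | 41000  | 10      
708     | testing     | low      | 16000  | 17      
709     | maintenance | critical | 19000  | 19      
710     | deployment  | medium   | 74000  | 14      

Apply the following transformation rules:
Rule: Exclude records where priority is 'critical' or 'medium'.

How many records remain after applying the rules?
5

Step 1: Count records to exclude
  - 3 (critical) + 2 (medium) = 5 records
Step 2: Total records: 10
Step 3: Remaining = 10 - 5 = 5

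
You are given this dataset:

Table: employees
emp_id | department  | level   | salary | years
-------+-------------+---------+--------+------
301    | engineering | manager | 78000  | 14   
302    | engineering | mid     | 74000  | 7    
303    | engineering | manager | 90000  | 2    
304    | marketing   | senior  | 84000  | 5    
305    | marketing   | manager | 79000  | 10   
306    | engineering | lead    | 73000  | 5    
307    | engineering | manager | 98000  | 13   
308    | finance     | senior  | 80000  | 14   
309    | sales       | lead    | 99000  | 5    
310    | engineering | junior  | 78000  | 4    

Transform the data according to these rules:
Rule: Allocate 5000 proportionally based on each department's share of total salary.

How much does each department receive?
engineering: 2947.18, finance: 480.19, marketing: 978.39, sales: 594.24

Step 1: Calculate total salary = 833000
Step 2: Calculate each department's proportion:
  engineering: 491000/833000 = 58.94% → 2947.18
  finance: 80000/833000 = 9.60% → 480.19
  marketing: 163000/833000 = 19.57% → 978.39
  sales: 99000/833000 = 11.88% → 594.24
Step 3: Verify: sum of allocations ≈ 5000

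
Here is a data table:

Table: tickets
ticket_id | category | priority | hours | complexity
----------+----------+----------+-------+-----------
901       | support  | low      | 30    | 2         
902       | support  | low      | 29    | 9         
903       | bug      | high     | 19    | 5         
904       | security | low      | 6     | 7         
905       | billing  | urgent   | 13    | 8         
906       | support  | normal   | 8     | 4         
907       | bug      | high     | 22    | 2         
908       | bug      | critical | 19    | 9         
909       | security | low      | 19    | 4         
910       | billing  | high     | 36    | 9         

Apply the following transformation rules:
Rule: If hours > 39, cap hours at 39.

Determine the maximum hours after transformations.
36

Step 1: Original maximum hours = 36
Step 2: Check cap of 39 against maximum
Step 3: No records exceed the cap (max 36 <= cap 39), so no capping applies
Step 4: Maximum after transformation = 36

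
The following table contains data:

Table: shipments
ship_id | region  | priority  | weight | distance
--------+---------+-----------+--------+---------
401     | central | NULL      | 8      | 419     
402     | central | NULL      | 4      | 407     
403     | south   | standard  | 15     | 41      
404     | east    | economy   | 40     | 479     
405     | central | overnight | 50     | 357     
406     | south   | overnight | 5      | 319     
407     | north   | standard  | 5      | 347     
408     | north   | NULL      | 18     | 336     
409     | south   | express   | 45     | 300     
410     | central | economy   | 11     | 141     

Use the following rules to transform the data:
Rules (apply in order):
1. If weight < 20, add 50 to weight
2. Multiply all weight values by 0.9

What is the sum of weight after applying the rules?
495.9

Step 1: Apply Rule 1 - Add 50 to records with weight < 20
  - 7 records affected: 66 + (7 × 50) = 416
  - Unaffected records: 135
  - Sum after Rule 1: 551
Step 2: Apply Rule 2 - Multiply all by 0.9
  - 551 × 0.9 = 495.9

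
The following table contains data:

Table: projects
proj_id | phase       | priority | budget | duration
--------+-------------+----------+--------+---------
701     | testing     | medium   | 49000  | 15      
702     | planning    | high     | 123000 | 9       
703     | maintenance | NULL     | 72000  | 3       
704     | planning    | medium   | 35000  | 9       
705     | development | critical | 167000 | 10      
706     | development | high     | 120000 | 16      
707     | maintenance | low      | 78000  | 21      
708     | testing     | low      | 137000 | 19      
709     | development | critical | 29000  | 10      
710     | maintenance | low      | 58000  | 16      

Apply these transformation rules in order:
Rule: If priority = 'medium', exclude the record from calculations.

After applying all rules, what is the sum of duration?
104

Step 1: Identify records where priority = 'medium'
Step 2: The excluded records sum to 24
Step 3: Original total duration = 128
Step 4: Remaining total = 128 - 24 = 104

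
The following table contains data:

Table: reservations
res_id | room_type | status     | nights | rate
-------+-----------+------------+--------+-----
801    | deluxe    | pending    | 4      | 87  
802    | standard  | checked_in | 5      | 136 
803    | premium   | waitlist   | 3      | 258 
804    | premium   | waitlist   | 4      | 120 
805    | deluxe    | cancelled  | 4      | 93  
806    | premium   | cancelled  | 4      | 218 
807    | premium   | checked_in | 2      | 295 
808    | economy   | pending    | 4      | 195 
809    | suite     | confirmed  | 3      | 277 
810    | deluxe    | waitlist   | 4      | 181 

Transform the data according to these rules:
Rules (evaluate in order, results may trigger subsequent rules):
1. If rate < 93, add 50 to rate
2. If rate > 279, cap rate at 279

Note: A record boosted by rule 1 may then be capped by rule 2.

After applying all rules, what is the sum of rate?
1894

Step 1: Apply rule 1 to records with rate < 93
  - 1 records get bonus of 50
  - Of these, 0 records then exceed 279 and get capped
Step 2: Apply rule 2 to records with rate > 279
  - 1 records (original) are capped
Step 3: Calculate final sum = 1894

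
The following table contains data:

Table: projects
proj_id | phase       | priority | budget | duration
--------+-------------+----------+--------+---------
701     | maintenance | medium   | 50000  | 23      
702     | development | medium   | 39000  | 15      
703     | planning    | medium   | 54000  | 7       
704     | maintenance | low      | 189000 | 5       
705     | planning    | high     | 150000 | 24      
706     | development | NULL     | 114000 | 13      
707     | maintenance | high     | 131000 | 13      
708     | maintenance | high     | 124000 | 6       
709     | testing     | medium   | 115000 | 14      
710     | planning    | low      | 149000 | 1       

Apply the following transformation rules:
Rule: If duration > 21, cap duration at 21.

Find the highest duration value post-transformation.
21

Step 1: Original maximum duration = 24
Step 2: Apply cap at 21
Step 3: 2 records had duration > 21 and were capped
Step 4: Maximum after transformation = 21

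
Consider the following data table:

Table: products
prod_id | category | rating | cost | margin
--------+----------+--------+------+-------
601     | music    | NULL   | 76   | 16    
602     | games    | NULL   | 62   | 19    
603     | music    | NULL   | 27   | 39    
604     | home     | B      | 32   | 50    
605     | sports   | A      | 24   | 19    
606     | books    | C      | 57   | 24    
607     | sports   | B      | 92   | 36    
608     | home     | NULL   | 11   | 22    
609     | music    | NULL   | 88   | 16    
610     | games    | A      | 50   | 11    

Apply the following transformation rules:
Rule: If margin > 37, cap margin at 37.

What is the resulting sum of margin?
237

Step 1: 2 records have margin > 37
Step 2: These records originally summed to 89
Step 3: After capping: 2 × 37 = 74
Step 4: Unaffected records sum: 163
Step 5: Final sum = 74 + 163 = 237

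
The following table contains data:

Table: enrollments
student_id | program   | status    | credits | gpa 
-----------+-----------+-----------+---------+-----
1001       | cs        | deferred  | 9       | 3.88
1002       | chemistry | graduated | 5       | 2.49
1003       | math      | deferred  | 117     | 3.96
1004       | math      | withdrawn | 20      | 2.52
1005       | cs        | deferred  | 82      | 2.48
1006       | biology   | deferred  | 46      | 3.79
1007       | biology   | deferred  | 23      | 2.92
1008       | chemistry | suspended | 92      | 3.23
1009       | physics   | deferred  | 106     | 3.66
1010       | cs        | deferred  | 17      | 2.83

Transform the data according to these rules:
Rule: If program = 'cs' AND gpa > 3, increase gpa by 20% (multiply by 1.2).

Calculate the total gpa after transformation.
32.54

Step 1: Find records where program = 'cs' AND gpa > 3
Step 2: 1 records match, summing to 3.88
Step 3: After multiplier: 3.88 × 1.2 = 4.66
Step 4: Unaffected records sum: 27.88
Step 5: Final sum = 4.66 + 27.88 = 32.54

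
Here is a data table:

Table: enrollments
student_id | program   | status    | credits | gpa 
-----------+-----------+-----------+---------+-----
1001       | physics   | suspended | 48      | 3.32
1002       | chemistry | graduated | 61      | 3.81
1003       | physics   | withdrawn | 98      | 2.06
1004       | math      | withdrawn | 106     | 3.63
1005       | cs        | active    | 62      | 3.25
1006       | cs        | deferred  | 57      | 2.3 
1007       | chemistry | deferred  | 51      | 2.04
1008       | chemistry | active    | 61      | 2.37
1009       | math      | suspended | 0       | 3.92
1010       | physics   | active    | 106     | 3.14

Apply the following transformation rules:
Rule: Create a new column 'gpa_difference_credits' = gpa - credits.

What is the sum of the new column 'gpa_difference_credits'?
-620.16

Step 1: For each record, compute gpa - credits
Example calculations:
  3.32 - 48 = -44.68
  3.81 - 61 = -57.19
  2.06 - 98 = -95.94
  ...
Step 2: Sum all derived values
Step 3: Total = -620.16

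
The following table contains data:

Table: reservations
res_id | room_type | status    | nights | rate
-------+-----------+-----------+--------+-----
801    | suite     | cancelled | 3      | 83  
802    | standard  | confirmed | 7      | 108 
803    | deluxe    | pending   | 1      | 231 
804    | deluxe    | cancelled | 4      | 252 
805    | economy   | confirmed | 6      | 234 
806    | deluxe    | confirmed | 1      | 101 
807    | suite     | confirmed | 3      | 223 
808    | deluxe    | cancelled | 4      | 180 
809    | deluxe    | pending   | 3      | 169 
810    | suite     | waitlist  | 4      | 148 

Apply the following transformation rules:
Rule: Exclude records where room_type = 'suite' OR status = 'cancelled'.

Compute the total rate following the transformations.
843

Step 1: Find records where room_type = 'suite' OR status = 'cancelled'
Step 2: 5 records match, summing to 886
Step 3: Original sum: 1729
Step 4: Remaining sum = 1729 - 886 = 843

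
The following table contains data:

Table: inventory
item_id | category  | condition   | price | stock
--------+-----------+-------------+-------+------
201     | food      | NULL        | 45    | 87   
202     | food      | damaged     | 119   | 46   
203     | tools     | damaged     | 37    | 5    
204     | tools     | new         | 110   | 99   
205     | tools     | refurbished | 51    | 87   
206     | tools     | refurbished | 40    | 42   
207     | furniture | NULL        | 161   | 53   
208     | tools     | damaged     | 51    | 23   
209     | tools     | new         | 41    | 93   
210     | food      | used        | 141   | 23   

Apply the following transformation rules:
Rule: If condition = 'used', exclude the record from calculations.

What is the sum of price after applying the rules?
655

Step 1: Identify records where condition = 'used'
Step 2: The excluded records sum to 141
Step 3: Original total price = 796
Step 4: Remaining total = 796 - 141 = 655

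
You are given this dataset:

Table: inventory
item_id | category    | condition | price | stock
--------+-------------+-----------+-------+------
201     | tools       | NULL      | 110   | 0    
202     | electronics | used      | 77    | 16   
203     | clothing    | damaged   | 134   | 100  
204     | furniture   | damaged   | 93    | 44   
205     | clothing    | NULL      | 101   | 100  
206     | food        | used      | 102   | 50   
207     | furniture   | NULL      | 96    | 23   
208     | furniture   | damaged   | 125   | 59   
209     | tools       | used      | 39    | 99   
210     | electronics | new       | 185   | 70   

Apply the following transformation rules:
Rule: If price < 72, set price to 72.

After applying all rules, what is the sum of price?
1095

Step 1: 1 records have price < 72
Step 2: These records originally summed to 39
Step 3: After setting to minimum: 1 × 72 = 72
Step 4: Unaffected records sum: 1023
Step 5: Final sum = 72 + 1023 = 1095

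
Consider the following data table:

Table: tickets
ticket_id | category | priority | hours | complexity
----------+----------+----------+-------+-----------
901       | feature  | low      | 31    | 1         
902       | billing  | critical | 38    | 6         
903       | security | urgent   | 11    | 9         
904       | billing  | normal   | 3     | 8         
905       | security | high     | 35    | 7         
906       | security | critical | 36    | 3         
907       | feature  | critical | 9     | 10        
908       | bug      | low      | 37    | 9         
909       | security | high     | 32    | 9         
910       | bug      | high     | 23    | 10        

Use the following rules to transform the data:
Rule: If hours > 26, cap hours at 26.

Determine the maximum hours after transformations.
26

Step 1: Original maximum hours = 38
Step 2: Apply cap at 26
Step 3: 6 records had hours > 26 and were capped
Step 4: Maximum after transformation = 26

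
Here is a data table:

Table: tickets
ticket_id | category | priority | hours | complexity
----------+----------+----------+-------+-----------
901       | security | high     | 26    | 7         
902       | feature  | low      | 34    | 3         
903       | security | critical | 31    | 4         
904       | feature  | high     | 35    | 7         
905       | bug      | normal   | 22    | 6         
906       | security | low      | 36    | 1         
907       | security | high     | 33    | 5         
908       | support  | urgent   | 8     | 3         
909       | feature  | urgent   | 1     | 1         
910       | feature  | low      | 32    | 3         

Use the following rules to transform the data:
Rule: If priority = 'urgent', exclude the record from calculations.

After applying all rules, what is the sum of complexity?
36

Step 1: Identify records where priority = 'urgent'
Step 2: The excluded records sum to 4
Step 3: Original total complexity = 40
Step 4: Remaining total = 40 - 4 = 36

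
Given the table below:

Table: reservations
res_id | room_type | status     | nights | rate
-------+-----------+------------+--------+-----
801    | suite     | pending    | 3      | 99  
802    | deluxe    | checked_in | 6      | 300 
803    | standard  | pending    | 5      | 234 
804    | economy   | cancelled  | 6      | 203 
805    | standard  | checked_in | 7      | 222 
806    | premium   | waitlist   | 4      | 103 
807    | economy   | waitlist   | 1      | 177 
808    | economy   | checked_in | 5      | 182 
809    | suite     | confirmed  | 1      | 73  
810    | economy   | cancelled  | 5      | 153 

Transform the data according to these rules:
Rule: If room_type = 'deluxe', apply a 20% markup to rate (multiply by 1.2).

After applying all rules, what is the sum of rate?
1806.0

Step 1: Records with room_type = 'deluxe' have total rate = 300
Step 2: Apply multiplier: 300 × 1.2 = 360.0
Step 3: Other records total: 1446
Step 4: Final sum = 360.0 + 1446 = 1806.0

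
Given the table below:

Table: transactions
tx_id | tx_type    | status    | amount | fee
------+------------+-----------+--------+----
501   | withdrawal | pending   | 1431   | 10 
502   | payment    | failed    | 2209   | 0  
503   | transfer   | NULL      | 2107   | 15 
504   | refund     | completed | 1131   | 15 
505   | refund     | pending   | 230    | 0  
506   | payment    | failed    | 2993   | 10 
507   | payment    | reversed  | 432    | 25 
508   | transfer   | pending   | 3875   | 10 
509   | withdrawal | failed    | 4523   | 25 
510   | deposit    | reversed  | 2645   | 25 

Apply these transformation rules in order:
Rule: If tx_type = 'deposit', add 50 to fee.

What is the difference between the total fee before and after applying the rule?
50

Step 1: Original sum of fee = 135
Step 2: 1 records have tx_type = 'deposit'
Step 3: Each affected record changes by 50
Step 4: Total change = 1 × 50 = 50
Step 5: New sum = 135 + 50 = 185
Step 6: Difference = |185 - 135| = 50
        (Sum increased by 50)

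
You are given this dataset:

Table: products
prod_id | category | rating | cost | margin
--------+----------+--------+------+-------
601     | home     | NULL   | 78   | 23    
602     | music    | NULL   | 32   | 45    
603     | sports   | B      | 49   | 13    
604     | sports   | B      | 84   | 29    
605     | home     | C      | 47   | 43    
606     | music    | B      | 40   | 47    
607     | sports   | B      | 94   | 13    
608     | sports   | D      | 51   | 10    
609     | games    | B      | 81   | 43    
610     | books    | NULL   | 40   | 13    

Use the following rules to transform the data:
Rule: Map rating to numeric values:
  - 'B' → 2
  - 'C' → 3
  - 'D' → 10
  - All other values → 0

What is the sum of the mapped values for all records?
23

Step 1: Apply mapping to each record
Step 2: Count by status:
  'B': 5 records × 2 = 10
  'C': 1 records × 3 = 3
  'D': 1 records × 10 = 10
Step 3: Sum all mapped values = 23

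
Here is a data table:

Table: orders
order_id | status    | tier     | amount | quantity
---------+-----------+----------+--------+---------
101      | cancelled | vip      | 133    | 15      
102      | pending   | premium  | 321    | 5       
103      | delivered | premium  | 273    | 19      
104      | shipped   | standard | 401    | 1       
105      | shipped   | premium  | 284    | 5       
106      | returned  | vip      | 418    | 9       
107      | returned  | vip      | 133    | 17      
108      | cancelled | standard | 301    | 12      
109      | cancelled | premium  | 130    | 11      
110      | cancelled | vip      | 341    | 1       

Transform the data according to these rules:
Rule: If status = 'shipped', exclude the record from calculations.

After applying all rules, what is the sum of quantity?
89

Step 1: Identify records where status = 'shipped'
Step 2: The excluded records sum to 6
Step 3: Original total quantity = 95
Step 4: Remaining total = 95 - 6 = 89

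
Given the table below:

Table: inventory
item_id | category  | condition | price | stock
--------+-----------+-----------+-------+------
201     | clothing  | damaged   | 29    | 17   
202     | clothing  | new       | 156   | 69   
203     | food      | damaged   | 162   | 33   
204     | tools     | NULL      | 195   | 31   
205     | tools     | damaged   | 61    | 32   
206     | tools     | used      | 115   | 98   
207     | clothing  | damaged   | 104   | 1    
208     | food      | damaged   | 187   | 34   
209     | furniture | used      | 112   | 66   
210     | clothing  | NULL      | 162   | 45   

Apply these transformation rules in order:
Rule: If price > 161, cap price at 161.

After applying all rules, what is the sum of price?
1221

Step 1: 4 records have price > 161
Step 2: These records originally summed to 706
Step 3: After capping: 4 × 161 = 644
Step 4: Unaffected records sum: 577
Step 5: Final sum = 644 + 577 = 1221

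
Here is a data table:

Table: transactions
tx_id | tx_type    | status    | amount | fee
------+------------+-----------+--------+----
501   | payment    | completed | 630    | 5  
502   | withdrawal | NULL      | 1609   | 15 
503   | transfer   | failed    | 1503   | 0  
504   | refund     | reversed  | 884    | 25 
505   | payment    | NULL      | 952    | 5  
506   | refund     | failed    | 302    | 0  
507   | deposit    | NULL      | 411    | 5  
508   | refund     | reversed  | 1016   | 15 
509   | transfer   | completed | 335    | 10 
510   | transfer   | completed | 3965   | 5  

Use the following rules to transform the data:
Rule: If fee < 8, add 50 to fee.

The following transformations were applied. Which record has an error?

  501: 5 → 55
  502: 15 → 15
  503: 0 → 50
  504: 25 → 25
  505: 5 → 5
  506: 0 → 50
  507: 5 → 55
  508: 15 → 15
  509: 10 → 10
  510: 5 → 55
Record 505 has an error. The correct transformed value should be 55, not 5.

Step 1: Check each record against the rule
Step 2: Record 505 has fee = 5
Step 3: Since 5 < 8, the bonus should have been applied
Step 4: Correct value = 55, but claimed value = 5
Conclusion: Record 505 has the error.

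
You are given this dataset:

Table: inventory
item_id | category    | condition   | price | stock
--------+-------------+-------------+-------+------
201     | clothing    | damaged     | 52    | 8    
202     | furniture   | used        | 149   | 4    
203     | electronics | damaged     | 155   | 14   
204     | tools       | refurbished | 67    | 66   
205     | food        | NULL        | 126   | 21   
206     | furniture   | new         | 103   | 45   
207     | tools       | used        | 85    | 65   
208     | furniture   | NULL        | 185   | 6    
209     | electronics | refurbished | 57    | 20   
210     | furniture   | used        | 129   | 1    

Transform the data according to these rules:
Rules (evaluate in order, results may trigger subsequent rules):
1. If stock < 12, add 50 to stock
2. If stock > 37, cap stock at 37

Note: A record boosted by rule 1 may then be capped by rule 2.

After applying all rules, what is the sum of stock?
314

Step 1: Apply rule 1 to records with stock < 12
  - 4 records get bonus of 50
  - Of these, 4 records then exceed 37 and get capped
Step 2: Apply rule 2 to records with stock > 37
  - 3 records (original) are capped
Step 3: Calculate final sum = 314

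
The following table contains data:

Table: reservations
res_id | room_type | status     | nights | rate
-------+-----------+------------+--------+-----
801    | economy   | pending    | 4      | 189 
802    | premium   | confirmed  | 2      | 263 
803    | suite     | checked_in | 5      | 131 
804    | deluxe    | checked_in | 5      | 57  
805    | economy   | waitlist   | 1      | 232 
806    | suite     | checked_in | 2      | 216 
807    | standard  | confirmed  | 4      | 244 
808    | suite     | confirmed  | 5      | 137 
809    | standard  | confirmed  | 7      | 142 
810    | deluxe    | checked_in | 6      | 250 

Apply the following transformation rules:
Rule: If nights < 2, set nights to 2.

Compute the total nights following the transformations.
42

Step 1: 1 records have nights < 2
Step 2: These records originally summed to 1
Step 3: After setting to minimum: 1 × 2 = 2
Step 4: Unaffected records sum: 40
Step 5: Final sum = 2 + 40 = 42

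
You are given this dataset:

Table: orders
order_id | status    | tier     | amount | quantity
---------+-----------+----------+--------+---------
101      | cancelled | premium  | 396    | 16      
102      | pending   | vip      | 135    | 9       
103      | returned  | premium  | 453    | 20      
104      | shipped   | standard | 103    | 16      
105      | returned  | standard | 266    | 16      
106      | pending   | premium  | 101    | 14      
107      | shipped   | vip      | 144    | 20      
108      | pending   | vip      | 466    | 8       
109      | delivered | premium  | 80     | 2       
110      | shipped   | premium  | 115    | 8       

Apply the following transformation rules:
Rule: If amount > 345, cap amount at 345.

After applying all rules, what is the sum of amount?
1979

Step 1: 3 records have amount > 345
Step 2: These records originally summed to 1315
Step 3: After capping: 3 × 345 = 1035
Step 4: Unaffected records sum: 944
Step 5: Final sum = 1035 + 944 = 1979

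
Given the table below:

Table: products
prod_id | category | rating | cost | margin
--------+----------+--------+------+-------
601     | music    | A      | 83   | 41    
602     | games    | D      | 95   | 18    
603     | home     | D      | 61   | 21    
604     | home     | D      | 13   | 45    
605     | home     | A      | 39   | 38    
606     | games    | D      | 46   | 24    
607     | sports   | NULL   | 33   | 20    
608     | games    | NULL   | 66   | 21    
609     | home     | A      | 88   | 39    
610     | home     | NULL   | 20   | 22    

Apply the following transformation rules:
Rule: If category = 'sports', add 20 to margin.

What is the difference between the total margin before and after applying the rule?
20

Step 1: Original sum of margin = 289
Step 2: 1 records have category = 'sports'
Step 3: Each affected record changes by 20
Step 4: Total change = 1 × 20 = 20
Step 5: New sum = 289 + 20 = 309
Step 6: Difference = |309 - 289| = 20
        (Sum increased by 20)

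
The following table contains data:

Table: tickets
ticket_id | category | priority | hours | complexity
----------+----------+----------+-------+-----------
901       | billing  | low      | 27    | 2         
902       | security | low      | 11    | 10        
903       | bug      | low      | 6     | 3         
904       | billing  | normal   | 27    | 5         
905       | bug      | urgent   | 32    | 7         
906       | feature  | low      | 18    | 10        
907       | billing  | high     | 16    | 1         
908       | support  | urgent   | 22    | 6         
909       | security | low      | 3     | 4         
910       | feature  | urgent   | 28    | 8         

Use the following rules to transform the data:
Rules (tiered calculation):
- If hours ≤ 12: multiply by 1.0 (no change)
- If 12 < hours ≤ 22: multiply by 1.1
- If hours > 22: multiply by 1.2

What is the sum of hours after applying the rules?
218.4

Step 1: Tier 1 (hours ≤ 12): 3 records, sum = 20 × 1.0 = 20.0
Step 2: Tier 2 (12 < hours ≤ 22): 3 records, sum = 56 × 1.1 = 61.6
Step 3: Tier 3 (hours > 22): 4 records, sum = 114 × 1.2 = 136.8
Step 4: Final sum = 20.0 + 61.6 + 136.8 = 218.4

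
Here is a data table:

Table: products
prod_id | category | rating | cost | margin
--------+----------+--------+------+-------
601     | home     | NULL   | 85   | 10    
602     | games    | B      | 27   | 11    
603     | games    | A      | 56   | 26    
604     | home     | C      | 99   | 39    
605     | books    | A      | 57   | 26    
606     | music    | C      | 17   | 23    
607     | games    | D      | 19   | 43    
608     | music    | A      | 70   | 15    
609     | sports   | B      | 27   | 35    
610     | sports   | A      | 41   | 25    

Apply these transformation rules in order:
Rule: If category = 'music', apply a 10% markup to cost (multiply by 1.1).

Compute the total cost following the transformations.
506.7

Step 1: Records with category = 'music' have total cost = 87
Step 2: Apply multiplier: 87 × 1.1 = 95.7
Step 3: Other records total: 411
Step 4: Final sum = 95.7 + 411 = 506.7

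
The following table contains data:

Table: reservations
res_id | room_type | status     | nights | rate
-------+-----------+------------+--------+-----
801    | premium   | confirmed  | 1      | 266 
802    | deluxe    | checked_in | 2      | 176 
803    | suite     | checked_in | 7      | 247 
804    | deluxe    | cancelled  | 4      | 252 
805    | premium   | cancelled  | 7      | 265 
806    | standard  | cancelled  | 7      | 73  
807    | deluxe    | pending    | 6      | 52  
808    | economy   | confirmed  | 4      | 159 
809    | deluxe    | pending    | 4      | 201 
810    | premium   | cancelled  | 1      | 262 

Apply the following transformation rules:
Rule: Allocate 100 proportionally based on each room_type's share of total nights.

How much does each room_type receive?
deluxe: 37.21, economy: 9.3, premium: 20.93, standard: 16.28, suite: 16.28

Step 1: Calculate total nights = 43
Step 2: Calculate each room_type's proportion:
  deluxe: 16/43 = 37.21% → 37.21
  economy: 4/43 = 9.30% → 9.3
  premium: 9/43 = 20.93% → 20.93
  standard: 7/43 = 16.28% → 16.28
  suite: 7/43 = 16.28% → 16.28
Step 3: Verify: sum of allocations ≈ 100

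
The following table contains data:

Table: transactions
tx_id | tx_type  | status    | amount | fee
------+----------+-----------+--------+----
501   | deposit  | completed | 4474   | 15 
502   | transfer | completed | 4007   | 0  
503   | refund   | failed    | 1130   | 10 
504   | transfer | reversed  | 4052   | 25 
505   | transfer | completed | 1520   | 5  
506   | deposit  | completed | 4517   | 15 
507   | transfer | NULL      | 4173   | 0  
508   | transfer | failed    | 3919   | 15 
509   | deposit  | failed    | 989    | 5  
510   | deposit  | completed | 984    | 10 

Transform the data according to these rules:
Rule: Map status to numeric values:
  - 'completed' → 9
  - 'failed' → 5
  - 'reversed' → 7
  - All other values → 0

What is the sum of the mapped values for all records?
67

Step 1: Apply mapping to each record
Step 2: Count by status:
  'completed': 5 records × 9 = 45
  'failed': 3 records × 5 = 15
  'reversed': 1 records × 7 = 7
Step 3: Sum all mapped values = 67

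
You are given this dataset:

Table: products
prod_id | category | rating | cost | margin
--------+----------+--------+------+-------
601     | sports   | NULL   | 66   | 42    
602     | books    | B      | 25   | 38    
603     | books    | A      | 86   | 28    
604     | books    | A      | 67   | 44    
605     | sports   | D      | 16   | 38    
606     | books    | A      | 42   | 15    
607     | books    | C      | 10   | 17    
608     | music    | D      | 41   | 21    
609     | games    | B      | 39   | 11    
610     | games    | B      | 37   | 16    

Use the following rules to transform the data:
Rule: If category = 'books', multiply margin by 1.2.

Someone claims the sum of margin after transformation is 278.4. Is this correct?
No, the correct result is 298.4.

Step 1: Calculate the correct sum after transformation
Step 2: Apply multiplier 1.2 to records where category = 'books'
Step 3: Correct result = 298.4
Step 4: Claimed result = 278.4
Step 5: 298.4 ≠ 278.4
Conclusion: The claimed result is incorrect. The correct answer is 298.4.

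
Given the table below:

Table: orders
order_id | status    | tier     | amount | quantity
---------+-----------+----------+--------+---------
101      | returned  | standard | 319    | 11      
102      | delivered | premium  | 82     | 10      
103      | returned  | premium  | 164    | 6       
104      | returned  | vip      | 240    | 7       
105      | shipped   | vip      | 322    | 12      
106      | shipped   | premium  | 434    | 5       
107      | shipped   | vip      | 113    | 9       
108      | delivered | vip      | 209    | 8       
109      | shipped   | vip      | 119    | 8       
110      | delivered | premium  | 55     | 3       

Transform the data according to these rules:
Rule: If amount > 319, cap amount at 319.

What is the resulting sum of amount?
1939

Step 1: 2 records have amount > 319
Step 2: These records originally summed to 756
Step 3: After capping: 2 × 319 = 638
Step 4: Unaffected records sum: 1301
Step 5: Final sum = 638 + 1301 = 1939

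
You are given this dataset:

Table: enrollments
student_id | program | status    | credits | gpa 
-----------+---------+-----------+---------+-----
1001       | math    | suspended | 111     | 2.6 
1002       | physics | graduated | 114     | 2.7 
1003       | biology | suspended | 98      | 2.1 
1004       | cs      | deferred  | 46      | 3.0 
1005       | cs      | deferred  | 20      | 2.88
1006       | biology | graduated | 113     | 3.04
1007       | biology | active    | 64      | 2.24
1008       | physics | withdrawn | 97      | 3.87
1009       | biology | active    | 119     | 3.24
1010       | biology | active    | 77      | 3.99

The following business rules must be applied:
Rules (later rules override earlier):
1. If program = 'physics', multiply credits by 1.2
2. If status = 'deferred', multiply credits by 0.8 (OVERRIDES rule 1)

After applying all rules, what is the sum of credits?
888.0

Step 1: Rule 2 takes priority for records with status = 'deferred'
  - 2 records: 66 × 0.8 = 52.8
Step 2: Rule 1 applies to remaining records with program = 'physics'
  - 2 records: 211 × 1.2 = 253.2
Step 3: Other records unchanged: 582
Step 4: Final sum = 52.8 + 253.2 + 582 = 888.0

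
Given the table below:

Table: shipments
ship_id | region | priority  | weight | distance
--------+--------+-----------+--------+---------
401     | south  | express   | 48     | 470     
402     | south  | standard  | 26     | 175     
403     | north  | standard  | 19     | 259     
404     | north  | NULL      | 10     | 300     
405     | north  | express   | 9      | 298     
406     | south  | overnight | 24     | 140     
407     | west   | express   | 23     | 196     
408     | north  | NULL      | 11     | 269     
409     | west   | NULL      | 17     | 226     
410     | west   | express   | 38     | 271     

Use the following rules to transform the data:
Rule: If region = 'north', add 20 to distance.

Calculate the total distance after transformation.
2684

Step 1: Count records where region = 'north': 4
Step 2: Total bonus added: 4 × 20 = 80
Step 3: Original sum of distance: 2604
Step 4: Final sum = 2604 + 80 = 2684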